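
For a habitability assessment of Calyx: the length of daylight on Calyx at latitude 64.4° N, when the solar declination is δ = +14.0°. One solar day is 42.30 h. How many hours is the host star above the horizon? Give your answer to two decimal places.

cos h₀ = −tan ϕ · tan δ = −tan(+64.4°) × tan(+14.000°) = -0.5204, so h₀ = 2.1181 rad = 121.36°.
Daylight = 2h₀/(2π) × 42.30 h = (2.1181/π) × 42.30 = 28.52 h.

28.52 h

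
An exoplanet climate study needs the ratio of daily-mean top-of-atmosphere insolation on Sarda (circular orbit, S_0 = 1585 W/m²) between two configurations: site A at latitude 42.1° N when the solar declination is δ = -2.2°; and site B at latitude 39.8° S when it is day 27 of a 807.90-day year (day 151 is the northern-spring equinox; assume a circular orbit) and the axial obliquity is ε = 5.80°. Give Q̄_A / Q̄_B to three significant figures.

Q̄_A / Q̄_B ≈ 0.824

— Configuration A (ϕ=+42.1°):
cos h₀ = −tan(+42.1°) tan(-2.200°) = 0.0347, h₀ = 1.5361 rad.
Bracket: h₀ sin ϕ sin δ + cos ϕ cos δ sin h₀ = 1.5361×0.67043×-0.03839 + 0.74198×0.99926×0.99940 = -0.039536 + 0.740986 = 0.701450.
Q̄ = (S_0/π) × [bracket] = (1585/π) × 0.701450 = 353.90 W/m².
— Configuration B (ϕ=-39.8°):
Solar longitude: L_s = 360° × (27 − 151)/807.90 = -55.254°, i.e. -55.254° + 360° = 304.746°.
sin δ = sin 5.80° × sin 304.746° = -0.08304, so δ = -4.763°.
cos h₀ = −tan(-39.8°) tan(-4.763°) = -0.0694, h₀ = 1.6403 rad.
Bracket: h₀ sin ϕ sin δ + cos ϕ cos δ sin h₀ = 1.6403×-0.64011×-0.08304 + 0.76828×0.99655×0.99759 = 0.087190 + 0.763784 = 0.850974.
Q̄ = (S_0/π) × [bracket] = (1585/π) × 0.850974 = 429.33 W/m².
Ratio Q̄_A / Q̄_B = 353.90 / 429.33 = 0.8243.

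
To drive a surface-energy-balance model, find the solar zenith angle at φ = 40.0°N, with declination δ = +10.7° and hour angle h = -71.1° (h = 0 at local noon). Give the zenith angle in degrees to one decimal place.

θ_z = 68.7°

cos θ_z = sin φ sin δ + cos φ cos δ cos h = 0.119344 + 0.243821 = 0.363165.
θ_z = arccos(0.363165) = 68.7°.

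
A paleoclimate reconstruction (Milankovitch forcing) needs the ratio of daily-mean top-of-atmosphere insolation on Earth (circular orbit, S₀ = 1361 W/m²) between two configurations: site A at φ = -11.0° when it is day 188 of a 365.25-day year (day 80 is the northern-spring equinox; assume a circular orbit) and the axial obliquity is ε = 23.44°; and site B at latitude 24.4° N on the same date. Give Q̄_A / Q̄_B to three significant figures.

— Configuration A (φ=-11.0°):
Solar longitude: λ_s = 360° × (188 − 80)/365.25 = 106.448°.
sin δ = sin 23.44° × sin 106.448° = 0.38151, so δ = +22.427°.
cos H₀ = −tan(-11.0°) tan(+22.427°) = 0.0802, H₀ = 1.4905 rad.
Bracket: H₀ sin φ sin δ + cos φ cos δ sin H₀ = 1.4905×-0.19081×0.38151 + 0.98163×0.92436×0.99678 = -0.108502 + 0.904458 = 0.795956.
Q̄ = (S₀/π) × [bracket] = (1361/π) × 0.795956 = 344.82 W/m².
— Configuration B (φ=+24.4°):
cos H₀ = −tan(+24.4°) tan(+22.427°) = -0.1872, H₀ = 1.7591 rad.
Bracket: H₀ sin φ sin δ + cos φ cos δ sin H₀ = 1.7591×0.41310×0.38151 + 0.91068×0.92436×0.98232 = 0.277237 + 0.826913 = 1.104150.
Q̄ = (S₀/π) × [bracket] = (1361/π) × 1.104150 = 478.34 W/m².
Ratio Q̄_A / Q̄_B = 344.82 / 478.34 = 0.7209.

Q̄_A / Q̄_B ≈ 0.721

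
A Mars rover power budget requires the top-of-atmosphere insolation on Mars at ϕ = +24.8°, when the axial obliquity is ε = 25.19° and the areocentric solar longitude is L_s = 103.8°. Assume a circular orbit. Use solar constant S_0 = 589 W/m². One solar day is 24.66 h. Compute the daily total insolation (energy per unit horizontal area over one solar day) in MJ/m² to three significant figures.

18.6 MJ/m²

sin δ = sin 25.19° × sin 103.8° = 0.41334, so δ = +24.415°.
cos h₀ = −tan(+24.8°) tan(+24.415°) = -0.2097, h₀ = 1.7821 rad.
Bracket: h₀ sin ϕ sin δ + cos ϕ cos δ sin h₀ = 1.7821×0.41945×0.41334 + 0.90778×0.91058×0.97776 = 0.308972 + 0.808223 = 1.117195.
Q̄ = (S_0/π) × [bracket] = (589/π) × 1.117195 = 209.46 W/m².
Daily total = Q̄ × 24.66 h × 3600 s/h = 209.46 × 24.66 × 3600 / 10⁶ = 18.60 MJ/m².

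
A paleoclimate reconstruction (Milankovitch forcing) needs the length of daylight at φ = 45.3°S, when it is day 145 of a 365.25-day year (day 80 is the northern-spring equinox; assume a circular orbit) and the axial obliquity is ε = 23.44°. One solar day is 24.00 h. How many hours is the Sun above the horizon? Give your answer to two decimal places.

8.96 h

Solar longitude: λ_s = 360° × (145 − 80)/365.25 = 64.066°.
sin δ = sin 23.44° × sin 64.066° = 0.35773, so δ = +20.961°.
cos H₀ = −tan φ · tan δ = −tan(-45.3°) × tan(+20.961°) = 0.3871, so H₀ = 1.1733 rad = 67.23°.
Daylight = 2H₀/(2π) × 24.00 h = (1.1733/π) × 24.00 = 8.96 h.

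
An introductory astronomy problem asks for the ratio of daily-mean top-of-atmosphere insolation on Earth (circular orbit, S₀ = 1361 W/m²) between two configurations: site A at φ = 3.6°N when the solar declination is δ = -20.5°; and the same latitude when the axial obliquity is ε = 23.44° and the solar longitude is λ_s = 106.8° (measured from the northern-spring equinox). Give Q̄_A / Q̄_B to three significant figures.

— Configuration A (φ=+3.6°):
cos H₀ = −tan(+3.6°) tan(-20.500°) = 0.0235, H₀ = 1.5473 rad.
Bracket: H₀ sin φ sin δ + cos φ cos δ sin H₀ = 1.5473×0.06279×-0.35021 + 0.99803×0.93667×0.99972 = -0.034025 + 0.934563 = 0.900538.
Q̄ = (S₀/π) × [bracket] = (1361/π) × 0.900538 = 390.13 W/m².
— Configuration B (φ=+3.6°):
Solar declination: sin δ = sin ε · sin λ_s = sin 23.44° × sin 106.8° = 0.38081, so δ = +22.384°.
cos H₀ = −tan(+3.6°) tan(+22.384°) = -0.0259, H₀ = 1.5967 rad.
Bracket: H₀ sin φ sin δ + cos φ cos δ sin H₀ = 1.5967×0.06279×0.38081 + 0.99803×0.92465×0.99966 = 0.038179 + 0.922515 = 0.960694.
Q̄ = (S₀/π) × [bracket] = (1361/π) × 0.960694 = 416.19 W/m².
Ratio Q̄_A / Q̄_B = 390.13 / 416.19 = 0.9374.

Q̄_A / Q̄_B ≈ 0.937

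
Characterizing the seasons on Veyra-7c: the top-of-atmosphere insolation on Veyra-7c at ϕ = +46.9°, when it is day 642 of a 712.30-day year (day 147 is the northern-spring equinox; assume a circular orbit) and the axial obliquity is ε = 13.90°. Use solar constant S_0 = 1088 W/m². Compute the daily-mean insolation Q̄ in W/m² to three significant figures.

Q̄ ≈ 148 W/m²

Solar longitude: L_s = 360° × (642 − 147)/712.30 = 250.175°.
sin δ = sin 13.90° × sin 250.175° = -0.22599, so δ = -13.061°.
cos h₀ = −tan(+46.9°) tan(-13.061°) = 0.2479, h₀ = 1.3203 rad.
Bracket: h₀ sin ϕ sin δ + cos ϕ cos δ sin h₀ = 1.3203×0.73016×-0.22599 + 0.68327×0.97413×0.96878 = -0.217861 + 0.644814 = 0.426953.
Q̄ = (S_0/π) × [bracket] = (1088/π) × 0.426953 = 147.9 W/m².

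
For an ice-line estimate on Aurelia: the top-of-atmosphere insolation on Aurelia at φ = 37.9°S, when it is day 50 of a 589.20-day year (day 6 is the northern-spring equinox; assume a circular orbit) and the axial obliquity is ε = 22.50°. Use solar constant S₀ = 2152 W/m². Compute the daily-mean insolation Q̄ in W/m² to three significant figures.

Solar longitude: λ_s = 360° × (50 − 6)/589.20 = 26.884°.
sin δ = sin 22.50° × sin 26.884° = 0.17304, so δ = +9.965°.
cos H₀ = −tan(-37.9°) tan(+9.965°) = 0.1368, H₀ = 1.4336 rad.
Bracket: H₀ sin φ sin δ + cos φ cos δ sin H₀ = 1.4336×-0.61429×0.17304 + 0.78908×0.98491×0.99060 = -0.152387 + 0.769867 = 0.617480.
Q̄ = (S₀/π) × [bracket] = (2152/π) × 0.617480 = 423.0 W/m².

Q̄ ≈ 423 W/m²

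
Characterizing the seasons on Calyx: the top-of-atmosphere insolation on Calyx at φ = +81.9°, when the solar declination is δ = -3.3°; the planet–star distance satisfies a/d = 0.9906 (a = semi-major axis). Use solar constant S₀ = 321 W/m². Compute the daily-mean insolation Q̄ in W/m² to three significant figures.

Q̄ ≈ 6.30 W/m²

cos H₀ = −tan(+81.9°) tan(-3.300°) = 0.4051, H₀ = 1.1537 rad.
Bracket: H₀ sin φ sin δ + cos φ cos δ sin H₀ = 1.1537×0.99002×-0.05756 + 0.14090×0.99834×0.91426 = -0.065744 + 0.128605 = 0.062861.
Inverse-square distance factor (a/d)² = 0.9906² = 0.981288.
Q̄ = (S₀/π) × 0.981288 × [bracket] = (321/π) × 0.981288 × 0.062861 = 6.303 W/m².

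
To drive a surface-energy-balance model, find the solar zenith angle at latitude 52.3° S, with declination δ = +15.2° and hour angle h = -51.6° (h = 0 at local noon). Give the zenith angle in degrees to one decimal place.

θ_z = 80.8°

cos θ_z = sin φ sin δ + cos φ cos δ cos h = -0.207450 + 0.366560 = 0.159110.
θ_z = arccos(0.159110) = 80.8°.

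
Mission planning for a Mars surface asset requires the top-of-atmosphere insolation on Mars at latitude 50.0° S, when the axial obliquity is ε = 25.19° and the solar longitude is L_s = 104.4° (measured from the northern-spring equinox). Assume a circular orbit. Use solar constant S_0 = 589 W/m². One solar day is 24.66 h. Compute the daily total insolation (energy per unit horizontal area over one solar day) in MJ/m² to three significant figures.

2.95 MJ/m²

Solar declination: sin δ = sin ε · sin L_s = sin 25.19° × sin 104.4° = 0.41225, so δ = +24.346°.
cos h₀ = −tan(-50.0°) tan(+24.346°) = 0.5393, h₀ = 1.0012 rad.
Bracket: h₀ sin ϕ sin δ + cos ϕ cos δ sin h₀ = 1.0012×-0.76604×0.41225 + 0.64279×0.91107×0.84214 = -0.316179 + 0.493180 = 0.177001.
Q̄ = (S_0/π) × [bracket] = (589/π) × 0.177001 = 33.185 W/m².
Daily total = Q̄ × 24.66 h × 3600 s/h = 33.185 × 24.66 × 3600 / 10⁶ = 2.946 MJ/m².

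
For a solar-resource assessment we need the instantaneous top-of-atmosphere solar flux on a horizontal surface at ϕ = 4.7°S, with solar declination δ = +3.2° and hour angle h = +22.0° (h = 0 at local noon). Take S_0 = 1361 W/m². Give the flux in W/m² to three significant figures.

1.25e+03 W/m²

cos θ_z = sin ϕ sin δ + cos ϕ cos δ cos h = -0.004574 + 0.922625 = 0.918051.
Flux = S_0 · cos θ_z = 1361 × 0.918051 = 1249 W/m².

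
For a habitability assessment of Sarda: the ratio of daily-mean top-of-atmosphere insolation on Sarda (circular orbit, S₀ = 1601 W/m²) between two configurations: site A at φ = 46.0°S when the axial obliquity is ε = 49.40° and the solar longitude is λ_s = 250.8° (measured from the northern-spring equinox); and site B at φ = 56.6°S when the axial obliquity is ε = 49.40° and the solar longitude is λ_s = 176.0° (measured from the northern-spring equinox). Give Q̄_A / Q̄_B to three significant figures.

— Configuration A (φ=-46.0°):
Solar declination: sin δ = sin ε · sin λ_s = sin 49.40° × sin 250.8° = -0.71704, so δ = -45.810°.
cos H₀ = −tan(-46.0°) tan(-45.810°) = -1.0652 ≤ −1 ⇒ polar day, H₀ = π.
Bracket: H₀ sin φ sin δ + cos φ cos δ sin H₀ = 3.1416×-0.71934×-0.71704 + 0.69466×0.69703×0.00000 = 1.620423 + 0.000000 = 1.620423.
Q̄ = (S₀/π) × [bracket] = (1601/π) × 1.620423 = 825.79 W/m².
— Configuration B (φ=-56.6°):
Solar declination: sin δ = sin ε · sin λ_s = sin 49.40° × sin 176.0° = 0.05296, so δ = +3.036°.
cos H₀ = −tan(-56.6°) tan(+3.036°) = 0.0804, H₀ = 1.4903 rad.
Bracket: H₀ sin φ sin δ + cos φ cos δ sin H₀ = 1.4903×-0.83485×0.05296 + 0.55048×0.99860×0.99676 = -0.065892 + 0.547928 = 0.482036.
Q̄ = (S₀/π) × [bracket] = (1601/π) × 0.482036 = 245.65 W/m².
Ratio Q̄_A / Q̄_B = 825.79 / 245.65 = 3.362.

Q̄_A / Q̄_B ≈ 3.36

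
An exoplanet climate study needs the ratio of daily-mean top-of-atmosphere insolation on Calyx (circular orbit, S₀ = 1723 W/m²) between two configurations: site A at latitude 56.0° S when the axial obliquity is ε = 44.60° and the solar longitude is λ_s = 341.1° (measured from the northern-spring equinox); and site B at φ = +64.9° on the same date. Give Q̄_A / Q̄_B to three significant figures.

— Configuration A (φ=-56.0°):
Solar declination: sin δ = sin ε · sin λ_s = sin 44.60° × sin 341.1° = -0.22744, so δ = -13.146°.
cos H₀ = −tan(-56.0°) tan(-13.146°) = -0.3463, H₀ = 1.9244 rad.
Bracket: H₀ sin φ sin δ + cos φ cos δ sin H₀ = 1.9244×-0.82904×-0.22744 + 0.55919×0.97379×0.93814 = 0.362859 + 0.510849 = 0.873708.
Q̄ = (S₀/π) × [bracket] = (1723/π) × 0.873708 = 479.18 W/m².
— Configuration B (φ=+64.9°):
cos H₀ = −tan(+64.9°) tan(-13.146°) = 0.4986, H₀ = 1.0488 rad.
Bracket: H₀ sin φ sin δ + cos φ cos δ sin H₀ = 1.0488×0.90557×-0.22744 + 0.42420×0.97379×0.86683 = -0.216014 + 0.358072 = 0.142058.
Q̄ = (S₀/π) × [bracket] = (1723/π) × 0.142058 = 77.911 W/m².
Ratio Q̄_A / Q̄_B = 479.18 / 77.911 = 6.150.

Q̄_A / Q̄_B ≈ 6.15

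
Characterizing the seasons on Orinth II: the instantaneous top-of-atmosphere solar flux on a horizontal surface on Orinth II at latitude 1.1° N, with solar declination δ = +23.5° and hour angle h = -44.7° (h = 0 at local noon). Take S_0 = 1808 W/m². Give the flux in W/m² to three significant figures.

cos θ_z = sin ϕ sin δ + cos ϕ cos δ cos h = 0.007655 + 0.651726 = 0.659381.
Flux = S_0 · cos θ_z = 1808 × 0.659381 = 1192 W/m².

1.19e+03 W/m²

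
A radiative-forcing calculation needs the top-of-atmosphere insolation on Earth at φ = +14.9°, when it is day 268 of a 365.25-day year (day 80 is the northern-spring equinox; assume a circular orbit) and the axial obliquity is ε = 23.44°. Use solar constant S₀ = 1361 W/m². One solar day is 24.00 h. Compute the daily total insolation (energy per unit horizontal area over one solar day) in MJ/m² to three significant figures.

Solar longitude: λ_s = 360° × (268 − 80)/365.25 = 185.298°.
sin δ = sin 23.44° × sin 185.298° = -0.03673, so δ = -2.105°.
cos H₀ = −tan(+14.9°) tan(-2.105°) = 0.0098, H₀ = 1.5610 rad.
Bracket: H₀ sin φ sin δ + cos φ cos δ sin H₀ = 1.5610×0.25713×-0.03673 + 0.96638×0.99933×0.99995 = -0.014743 + 0.965684 = 0.950941.
Q̄ = (S₀/π) × [bracket] = (1361/π) × 0.950941 = 411.97 W/m².
Daily total = Q̄ × 24.00 h × 3600 s/h = 411.97 × 24.00 × 3600 / 10⁶ = 35.59 MJ/m².

35.6 MJ/m²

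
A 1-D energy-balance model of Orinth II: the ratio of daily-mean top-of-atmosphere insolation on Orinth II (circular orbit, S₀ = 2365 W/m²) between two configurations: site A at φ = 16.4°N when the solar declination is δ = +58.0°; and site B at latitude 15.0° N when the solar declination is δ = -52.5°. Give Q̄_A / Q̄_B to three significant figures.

Q̄_A / Q̄_B ≈ 3.12

— Configuration A (φ=+16.4°):
cos H₀ = −tan(+16.4°) tan(+58.000°) = -0.4710, H₀ = 2.0612 rad.
Bracket: H₀ sin φ sin δ + cos φ cos δ sin H₀ = 2.0612×0.28234×0.84805 + 0.95931×0.52992×0.88213 = 0.493531 + 0.448437 = 0.941968.
Q̄ = (S₀/π) × [bracket] = (2365/π) × 0.941968 = 709.12 W/m².
— Configuration B (φ=+15.0°):
cos H₀ = −tan(+15.0°) tan(-52.500°) = 0.3492, H₀ = 1.2141 rad.
Bracket: H₀ sin φ sin δ + cos φ cos δ sin H₀ = 1.2141×0.25882×-0.79335 + 0.96593×0.60876×0.93705 = -0.249297 + 0.551004 = 0.301707.
Q̄ = (S₀/π) × [bracket] = (2365/π) × 0.301707 = 227.13 W/m².
Ratio Q̄_A / Q̄_B = 709.12 / 227.13 = 3.122.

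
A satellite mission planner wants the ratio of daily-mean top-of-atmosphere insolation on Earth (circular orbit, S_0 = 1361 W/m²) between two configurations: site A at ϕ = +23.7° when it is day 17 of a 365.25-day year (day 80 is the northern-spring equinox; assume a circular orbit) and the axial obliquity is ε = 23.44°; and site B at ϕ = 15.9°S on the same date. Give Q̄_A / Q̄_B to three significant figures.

— Configuration A (ϕ=+23.7°):
Solar longitude: L_s = 360° × (17 − 80)/365.25 = -62.094°, i.e. -62.094° + 360° = 297.906°.
sin δ = sin 23.44° × sin 297.906° = -0.35153, so δ = -20.581°.
cos h₀ = −tan(+23.7°) tan(-20.581°) = 0.1648, h₀ = 1.4052 rad.
Bracket: h₀ sin ϕ sin δ + cos ϕ cos δ sin h₀ = 1.4052×0.40195×-0.35153 + 0.91566×0.93618×0.98632 = -0.198551 + 0.845496 = 0.646945.
Q̄ = (S_0/π) × [bracket] = (1361/π) × 0.646945 = 280.27 W/m².
— Configuration B (ϕ=-15.9°):
cos h₀ = −tan(-15.9°) tan(-20.581°) = -0.1070, h₀ = 1.6780 rad.
Bracket: h₀ sin ϕ sin δ + cos ϕ cos δ sin h₀ = 1.6780×-0.27396×-0.35153 + 0.96174×0.93618×0.99426 = 0.161600 + 0.895194 = 1.056794.
Q̄ = (S_0/π) × [bracket] = (1361/π) × 1.056794 = 457.82 W/m².
Ratio Q̄_A / Q̄_B = 280.27 / 457.82 = 0.6122.

Q̄_A / Q̄_B ≈ 0.612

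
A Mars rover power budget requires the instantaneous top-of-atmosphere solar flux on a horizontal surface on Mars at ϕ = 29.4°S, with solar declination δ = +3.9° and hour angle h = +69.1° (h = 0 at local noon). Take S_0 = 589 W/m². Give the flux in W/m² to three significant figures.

cos θ_z = sin ϕ sin δ + cos ϕ cos δ cos h = -0.033389 + 0.310075 = 0.276686.
Flux = S_0 · cos θ_z = 589 × 0.276686 = 163.0 W/m².

163 W/m²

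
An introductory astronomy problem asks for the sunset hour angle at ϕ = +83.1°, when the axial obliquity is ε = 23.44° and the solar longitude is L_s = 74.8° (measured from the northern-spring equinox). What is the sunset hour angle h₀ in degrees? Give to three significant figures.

Solar declination: sin δ = sin ε · sin L_s = sin 23.44° × sin 74.8° = 0.38387, so δ = +22.574°.
Sunrise equation: cos h₀ = −tan ϕ · tan δ = -3.4353 ≤ −1, so the Sun never sets (polar day) and h₀ = π.

h₀ = 180°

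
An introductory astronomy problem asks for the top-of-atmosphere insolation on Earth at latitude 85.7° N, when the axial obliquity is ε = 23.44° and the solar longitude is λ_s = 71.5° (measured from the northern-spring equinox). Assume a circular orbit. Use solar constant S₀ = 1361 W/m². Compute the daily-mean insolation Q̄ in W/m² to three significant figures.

Q̄ ≈ 512 W/m²

Solar declination: sin δ = sin ε · sin λ_s = sin 23.44° × sin 71.5° = 0.37723, so δ = +22.162°.
cos H₀ = −tan(+85.7°) tan(+22.162°) = -5.4173 ≤ −1 ⇒ polar day, H₀ = π.
Bracket: H₀ sin φ sin δ + cos φ cos δ sin H₀ = 3.1416×0.99719×0.37723 + 0.07498×0.92612×0.00000 = 1.181776 + 0.000000 = 1.181776.
Q̄ = (S₀/π) × [bracket] = (1361/π) × 1.181776 = 512.0 W/m².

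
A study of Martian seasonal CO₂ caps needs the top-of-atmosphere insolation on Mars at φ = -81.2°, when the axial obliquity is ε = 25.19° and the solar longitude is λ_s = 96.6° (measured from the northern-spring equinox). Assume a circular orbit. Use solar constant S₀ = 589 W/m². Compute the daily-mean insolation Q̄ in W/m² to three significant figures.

Q̄ ≈ 0.00 W/m²

Solar declination: sin δ = sin ε · sin λ_s = sin 25.19° × sin 96.6° = 0.42280, so δ = +25.012°.
cos H₀ = −tan(-81.2°) tan(+25.012°) = 3.0137 ≥ 1 ⇒ polar night, H₀ = 0 and Q̄ = 0.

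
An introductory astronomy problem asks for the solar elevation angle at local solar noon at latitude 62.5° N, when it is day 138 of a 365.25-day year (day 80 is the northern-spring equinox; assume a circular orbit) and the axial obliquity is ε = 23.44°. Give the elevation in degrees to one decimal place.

47.0°

Solar longitude: λ_s = 360° × (138 − 80)/365.25 = 57.166°.
sin δ = sin 23.44° × sin 57.166° = 0.33424, so δ = +19.526°.
At local noon the hour angle is zero, so the zenith angle equals |φ − δ| = |+62.5° − (+19.526°)| = 42.974°.
Elevation = 90° − 42.974° = 47.0°.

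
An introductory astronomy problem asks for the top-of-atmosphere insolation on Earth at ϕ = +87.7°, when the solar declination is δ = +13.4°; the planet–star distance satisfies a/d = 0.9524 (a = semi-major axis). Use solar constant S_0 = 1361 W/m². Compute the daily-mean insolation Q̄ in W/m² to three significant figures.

Q̄ ≈ 286 W/m²

cos h₀ = −tan(+87.7°) tan(+13.400°) = -5.9315 ≤ −1 ⇒ polar day, h₀ = π.
Bracket: h₀ sin ϕ sin δ + cos ϕ cos δ sin h₀ = 3.1416×0.99919×0.23175 + 0.04013×0.97278×0.00000 = 0.727476 + 0.000000 = 0.727476.
Inverse-square distance factor (a/d)² = 0.9524² = 0.907066.
Q̄ = (S_0/π) × 0.907066 × [bracket] = (1361/π) × 0.907066 × 0.727476 = 285.9 W/m².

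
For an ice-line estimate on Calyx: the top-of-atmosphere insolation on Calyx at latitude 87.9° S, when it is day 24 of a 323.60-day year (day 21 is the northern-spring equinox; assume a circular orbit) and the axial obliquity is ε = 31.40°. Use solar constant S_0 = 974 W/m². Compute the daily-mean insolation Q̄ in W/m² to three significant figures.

Q̄ ≈ 0.773 W/m²

Solar longitude: L_s = 360° × (24 − 21)/323.60 = 3.337°.
sin δ = sin 31.40° × sin 3.337° = 0.03033, so δ = +1.738°.
cos h₀ = −tan(-87.9°) tan(+1.738°) = 0.8276, h₀ = 0.5960 rad.
Bracket: h₀ sin ϕ sin δ + cos ϕ cos δ sin h₀ = 0.5960×-0.99933×0.03033 + 0.03664×0.99954×0.56137 = -0.018065 + 0.020559 = 0.002494.
Q̄ = (S_0/π) × [bracket] = (974/π) × 0.002494 = 0.7732 W/m².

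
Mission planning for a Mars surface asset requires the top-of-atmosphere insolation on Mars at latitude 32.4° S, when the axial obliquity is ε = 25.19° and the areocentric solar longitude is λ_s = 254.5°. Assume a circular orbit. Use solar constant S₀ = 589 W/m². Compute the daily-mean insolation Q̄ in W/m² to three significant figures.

sin δ = sin 25.19° × sin 254.5° = -0.41014, so δ = -24.214°.
cos H₀ = −tan(-32.4°) tan(-24.214°) = -0.2854, H₀ = 1.8602 rad.
Bracket: H₀ sin φ sin δ + cos φ cos δ sin H₀ = 1.8602×-0.53583×-0.41014 + 0.84433×0.91202×0.95841 = 0.408807 + 0.738020 = 1.146827.
Q̄ = (S₀/π) × [bracket] = (589/π) × 1.146827 = 215.0 W/m².

Q̄ ≈ 215 W/m²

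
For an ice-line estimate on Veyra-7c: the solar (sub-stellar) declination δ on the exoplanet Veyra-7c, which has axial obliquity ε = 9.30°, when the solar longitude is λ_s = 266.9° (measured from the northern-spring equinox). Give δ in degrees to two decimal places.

sin δ = sin ε · sin λ_s = sin 9.30° × sin 266.9° = -0.161367.
δ = arcsin(-0.161367) = -9.29°.

δ = -9.29°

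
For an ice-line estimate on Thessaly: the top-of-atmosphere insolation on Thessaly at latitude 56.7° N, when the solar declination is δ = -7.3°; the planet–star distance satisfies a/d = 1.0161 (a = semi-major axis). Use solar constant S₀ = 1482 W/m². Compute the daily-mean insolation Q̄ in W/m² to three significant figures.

cos H₀ = −tan(+56.7°) tan(-7.300°) = 0.1950, H₀ = 1.3745 rad.
Bracket: H₀ sin φ sin δ + cos φ cos δ sin H₀ = 1.3745×0.83581×-0.12706 + 0.54902×0.99189×0.98080 = -0.145969 + 0.534112 = 0.388143.
Inverse-square distance factor (a/d)² = 1.0161² = 1.032459.
Q̄ = (S₀/π) × 1.032459 × [bracket] = (1482/π) × 1.032459 × 0.388143 = 189.0 W/m².

Q̄ ≈ 189 W/m²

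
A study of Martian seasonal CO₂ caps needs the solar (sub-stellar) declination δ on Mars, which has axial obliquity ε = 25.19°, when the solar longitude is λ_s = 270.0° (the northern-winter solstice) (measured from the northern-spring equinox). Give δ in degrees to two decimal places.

δ = -25.19°

sin δ = sin ε · sin λ_s = sin 25.19° × sin 270.0° = -0.425621.
δ = arcsin(-0.425621) = -25.19°.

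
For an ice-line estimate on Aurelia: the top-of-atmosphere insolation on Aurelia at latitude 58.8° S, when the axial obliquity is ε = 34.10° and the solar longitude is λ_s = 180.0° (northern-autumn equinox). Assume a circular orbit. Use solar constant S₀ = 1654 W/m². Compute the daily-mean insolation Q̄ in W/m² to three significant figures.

Solar declination: sin δ = sin ε · sin λ_s = sin 34.10° × sin 180.0° = 0.00000, so δ = +0.000°.
cos H₀ = −tan(-58.8°) tan(+0.000°) = 0.0000, H₀ = 1.5708 rad.
Bracket: H₀ sin φ sin δ + cos φ cos δ sin H₀ = 1.5708×-0.85536×0.00000 + 0.51803×1.00000×1.00000 = -0.000000 + 0.518030 = 0.518030.
Q̄ = (S₀/π) × [bracket] = (1654/π) × 0.518030 = 272.7 W/m².

Q̄ ≈ 273 W/m²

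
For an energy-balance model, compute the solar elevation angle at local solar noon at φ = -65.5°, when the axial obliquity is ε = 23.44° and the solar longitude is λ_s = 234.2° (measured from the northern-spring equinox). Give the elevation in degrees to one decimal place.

43.3°

Solar declination: sin δ = sin ε · sin λ_s = sin 23.44° × sin 234.2° = -0.32263, so δ = -18.822°.
At local noon the hour angle is zero, so the zenith angle equals |φ − δ| = |-65.5° − (-18.822°)| = 46.678°.
Elevation = 90° − 46.678° = 43.3°.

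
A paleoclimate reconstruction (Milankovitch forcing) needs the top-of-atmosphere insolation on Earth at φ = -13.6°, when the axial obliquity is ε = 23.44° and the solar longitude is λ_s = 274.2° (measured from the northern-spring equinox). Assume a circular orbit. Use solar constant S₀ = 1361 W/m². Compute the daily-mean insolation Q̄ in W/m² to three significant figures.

Solar declination: sin δ = sin ε · sin λ_s = sin 23.44° × sin 274.2° = -0.39672, so δ = -23.373°.
cos H₀ = −tan(-13.6°) tan(-23.373°) = -0.1046, H₀ = 1.6755 rad.
Bracket: H₀ sin φ sin δ + cos φ cos δ sin H₀ = 1.6755×-0.23514×-0.39672 + 0.97196×0.91794×0.99452 = 0.156299 + 0.887312 = 1.043611.
Q̄ = (S₀/π) × [bracket] = (1361/π) × 1.043611 = 452.1 W/m².

Q̄ ≈ 452 W/m²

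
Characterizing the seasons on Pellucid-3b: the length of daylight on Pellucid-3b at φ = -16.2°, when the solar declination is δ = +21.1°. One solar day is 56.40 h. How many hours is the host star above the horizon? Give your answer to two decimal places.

cos H₀ = −tan φ · tan δ = −tan(-16.2°) × tan(+21.100°) = 0.1121, so H₀ = 1.4585 rad = 83.56°.
Daylight = 2H₀/(2π) × 56.40 h = (1.4585/π) × 56.40 = 26.18 h.

26.18 h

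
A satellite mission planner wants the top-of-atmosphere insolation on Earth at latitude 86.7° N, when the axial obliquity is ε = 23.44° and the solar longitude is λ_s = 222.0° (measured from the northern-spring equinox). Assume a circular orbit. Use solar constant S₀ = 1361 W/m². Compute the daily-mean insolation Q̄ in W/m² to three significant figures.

Q̄ ≈ 0.00 W/m²

Solar declination: sin δ = sin ε · sin λ_s = sin 23.44° × sin 222.0° = -0.26617, so δ = -15.437°.
cos H₀ = −tan(+86.7°) tan(-15.437°) = 4.7890 ≥ 1 ⇒ polar night, H₀ = 0 and Q̄ = 0.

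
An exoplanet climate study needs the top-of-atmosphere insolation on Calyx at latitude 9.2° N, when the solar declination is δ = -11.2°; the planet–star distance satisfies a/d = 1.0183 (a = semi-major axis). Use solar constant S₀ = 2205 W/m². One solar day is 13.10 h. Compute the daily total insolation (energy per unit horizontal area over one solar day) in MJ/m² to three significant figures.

31.6 MJ/m²

cos H₀ = −tan(+9.2°) tan(-11.200°) = 0.0321, H₀ = 1.5387 rad.
Bracket: H₀ sin φ sin δ + cos φ cos δ sin H₀ = 1.5387×0.15988×-0.19423 + 0.98714×0.98096×0.99949 = -0.047782 + 0.967851 = 0.920069.
Inverse-square distance factor (a/d)² = 1.0183² = 1.036935.
Q̄ = (S₀/π) × 1.036935 × [bracket] = (2205/π) × 1.036935 × 0.920069 = 669.62 W/m².
Daily total = Q̄ × 13.10 h × 3600 s/h = 669.62 × 13.10 × 3600 / 10⁶ = 31.58 MJ/m².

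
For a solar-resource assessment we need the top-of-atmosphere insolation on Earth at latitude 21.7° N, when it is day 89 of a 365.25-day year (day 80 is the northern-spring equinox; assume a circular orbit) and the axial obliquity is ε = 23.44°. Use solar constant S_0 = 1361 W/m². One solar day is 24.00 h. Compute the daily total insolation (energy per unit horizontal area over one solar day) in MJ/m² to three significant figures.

Solar longitude: L_s = 360° × (89 − 80)/365.25 = 8.871°.
sin δ = sin 23.44° × sin 8.871° = 0.06134, so δ = +3.517°.
cos h₀ = −tan(+21.7°) tan(+3.517°) = -0.0245, h₀ = 1.5953 rad.
Bracket: h₀ sin ϕ sin δ + cos ϕ cos δ sin h₀ = 1.5953×0.36975×0.06134 + 0.92913×0.99812×0.99970 = 0.036182 + 0.927105 = 0.963287.
Q̄ = (S_0/π) × [bracket] = (1361/π) × 0.963287 = 417.31 W/m².
Daily total = Q̄ × 24.00 h × 3600 s/h = 417.31 × 24.00 × 3600 / 10⁶ = 36.06 MJ/m².

36.1 MJ/m²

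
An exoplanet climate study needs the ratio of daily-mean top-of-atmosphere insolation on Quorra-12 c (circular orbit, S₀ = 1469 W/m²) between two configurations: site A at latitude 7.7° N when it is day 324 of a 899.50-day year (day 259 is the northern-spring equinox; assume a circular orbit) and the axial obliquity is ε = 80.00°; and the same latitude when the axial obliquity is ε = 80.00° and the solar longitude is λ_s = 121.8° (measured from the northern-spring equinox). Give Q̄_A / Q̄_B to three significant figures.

Q̄_A / Q̄_B ≈ 1.35

— Configuration A (φ=+7.7°):
Solar longitude: λ_s = 360° × (324 − 259)/899.50 = 26.014°.
sin δ = sin 80.00° × sin 26.014° = 0.43193, so δ = +25.590°.
cos H₀ = −tan(+7.7°) tan(+25.590°) = -0.0648, H₀ = 1.6356 rad.
Bracket: H₀ sin φ sin δ + cos φ cos δ sin H₀ = 1.6356×0.13399×0.43193 + 0.99098×0.90190×0.99790 = 0.094659 + 0.891888 = 0.986547.
Q̄ = (S₀/π) × [bracket] = (1469/π) × 0.986547 = 461.31 W/m².
— Configuration B (φ=+7.7°):
Solar declination: sin δ = sin ε · sin λ_s = sin 80.00° × sin 121.8° = 0.83698, so δ = +56.823°.
cos H₀ = −tan(+7.7°) tan(+56.823°) = -0.2068, H₀ = 1.7791 rad.
Bracket: H₀ sin φ sin δ + cos φ cos δ sin H₀ = 1.7791×0.13399×0.83698 + 0.99098×0.54723×0.97838 = 0.199521 + 0.530570 = 0.730091.
Q̄ = (S₀/π) × [bracket] = (1469/π) × 0.730091 = 341.39 W/m².
Ratio Q̄_A / Q̄_B = 461.31 / 341.39 = 1.351.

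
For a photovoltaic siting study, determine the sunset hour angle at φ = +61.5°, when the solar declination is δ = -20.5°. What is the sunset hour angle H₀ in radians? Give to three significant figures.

cos H₀ = −tan φ · tan δ = −tan(+61.5°) × tan(-20.500°) = 0.6886, so H₀ = 0.8112 rad = 46.48°.

H₀ = 0.811 rad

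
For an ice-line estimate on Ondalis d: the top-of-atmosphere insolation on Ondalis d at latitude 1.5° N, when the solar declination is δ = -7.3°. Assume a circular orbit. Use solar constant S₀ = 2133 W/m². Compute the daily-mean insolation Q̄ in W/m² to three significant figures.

cos H₀ = −tan(+1.5°) tan(-7.300°) = 0.0034, H₀ = 1.5674 rad.
Bracket: H₀ sin φ sin δ + cos φ cos δ sin H₀ = 1.5674×0.02618×-0.12706 + 0.99966×0.99189×0.99999 = -0.005214 + 0.991543 = 0.986329.
Q̄ = (S₀/π) × [bracket] = (2133/π) × 0.986329 = 669.7 W/m².

Q̄ ≈ 670 W/m²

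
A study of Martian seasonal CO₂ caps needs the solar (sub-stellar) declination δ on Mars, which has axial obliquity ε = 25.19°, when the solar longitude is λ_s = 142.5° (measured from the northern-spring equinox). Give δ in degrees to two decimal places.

δ = +15.02°

sin δ = sin ε · sin λ_s = sin 25.19° × sin 142.5° = 0.259102.
δ = arcsin(0.259102) = +15.02°.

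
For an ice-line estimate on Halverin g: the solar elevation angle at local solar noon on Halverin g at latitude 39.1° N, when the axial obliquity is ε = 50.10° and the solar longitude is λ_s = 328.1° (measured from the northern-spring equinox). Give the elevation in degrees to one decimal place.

Solar declination: sin δ = sin ε · sin λ_s = sin 50.10° × sin 328.1° = -0.40540, so δ = -23.916°.
At local noon the hour angle is zero, so the zenith angle equals |φ − δ| = |+39.1° − (-23.916°)| = 63.016°.
Elevation = 90° − 63.016° = 27.0°.

27.0°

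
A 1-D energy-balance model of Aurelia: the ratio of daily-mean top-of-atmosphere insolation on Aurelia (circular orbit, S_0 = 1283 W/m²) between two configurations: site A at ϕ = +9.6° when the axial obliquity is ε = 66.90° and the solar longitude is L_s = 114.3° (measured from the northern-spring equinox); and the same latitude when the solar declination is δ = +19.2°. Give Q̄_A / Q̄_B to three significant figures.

— Configuration A (ϕ=+9.6°):
Solar declination: sin δ = sin ε · sin L_s = sin 66.90° × sin 114.3° = 0.83833, so δ = +56.964°.
cos h₀ = −tan(+9.6°) tan(+56.964°) = -0.2601, h₀ = 1.8339 rad.
Bracket: h₀ sin ϕ sin δ + cos ϕ cos δ sin h₀ = 1.8339×0.16677×0.83833 + 0.98600×0.54517×0.96558 = 0.256394 + 0.519036 = 0.775430.
Q̄ = (S_0/π) × [bracket] = (1283/π) × 0.775430 = 316.68 W/m².
— Configuration B (ϕ=+9.6°):
cos h₀ = −tan(+9.6°) tan(+19.200°) = -0.0589, h₀ = 1.6297 rad.
Bracket: h₀ sin ϕ sin δ + cos ϕ cos δ sin h₀ = 1.6297×0.16677×0.32887 + 0.98600×0.94438×0.99826 = 0.089382 + 0.929538 = 1.018920.
Q̄ = (S_0/π) × [bracket] = (1283/π) × 1.018920 = 416.12 W/m².
Ratio Q̄_A / Q̄_B = 316.68 / 416.12 = 0.7610.

Q̄_A / Q̄_B ≈ 0.761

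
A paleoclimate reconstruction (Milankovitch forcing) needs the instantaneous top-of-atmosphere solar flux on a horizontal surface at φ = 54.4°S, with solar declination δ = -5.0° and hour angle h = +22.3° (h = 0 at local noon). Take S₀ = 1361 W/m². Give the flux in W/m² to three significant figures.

827 W/m²

cos θ_z = sin φ sin δ + cos φ cos δ cos h = 0.070866 + 0.536536 = 0.607402.
Flux = S₀ · cos θ_z = 1361 × 0.607402 = 826.7 W/m².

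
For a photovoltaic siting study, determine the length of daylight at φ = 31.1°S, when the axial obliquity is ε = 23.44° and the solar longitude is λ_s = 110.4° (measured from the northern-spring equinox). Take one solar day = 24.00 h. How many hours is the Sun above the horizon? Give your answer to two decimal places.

Solar declination: sin δ = sin ε · sin λ_s = sin 23.44° × sin 110.4° = 0.37284, so δ = +21.891°.
cos H₀ = −tan φ · tan δ = −tan(-31.1°) × tan(+21.891°) = 0.2424, so H₀ = 1.3260 rad = 75.97°.
Daylight = 2H₀/(2π) × 24.00 h = (1.3260/π) × 24.00 = 10.13 h.

10.13 h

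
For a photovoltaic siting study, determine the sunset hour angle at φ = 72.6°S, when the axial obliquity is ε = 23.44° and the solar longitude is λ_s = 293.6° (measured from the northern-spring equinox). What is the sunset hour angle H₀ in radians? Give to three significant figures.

H₀ = 3.14 rad

Solar declination: sin δ = sin ε · sin λ_s = sin 23.44° × sin 293.6° = -0.36452, so δ = -21.378°.
Sunrise equation: cos H₀ = −tan φ · tan δ = -1.2491 ≤ −1, so the Sun never sets (polar day) and H₀ = π.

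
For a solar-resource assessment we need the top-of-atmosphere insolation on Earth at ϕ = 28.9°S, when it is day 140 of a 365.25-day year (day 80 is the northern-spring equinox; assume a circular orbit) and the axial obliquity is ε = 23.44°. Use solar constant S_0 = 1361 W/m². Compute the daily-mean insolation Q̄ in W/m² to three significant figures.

Solar longitude: L_s = 360° × (140 − 80)/365.25 = 59.138°.
sin δ = sin 23.44° × sin 59.138° = 0.34146, so δ = +19.966°.
cos h₀ = −tan(-28.9°) tan(+19.966°) = 0.2006, h₀ = 1.3689 rad.
Bracket: h₀ sin ϕ sin δ + cos ϕ cos δ sin h₀ = 1.3689×-0.48328×0.34146 + 0.87546×0.93990×0.97968 = -0.225897 + 0.806125 = 0.580228.
Q̄ = (S_0/π) × [bracket] = (1361/π) × 0.580228 = 251.4 W/m².

Q̄ ≈ 251 W/m²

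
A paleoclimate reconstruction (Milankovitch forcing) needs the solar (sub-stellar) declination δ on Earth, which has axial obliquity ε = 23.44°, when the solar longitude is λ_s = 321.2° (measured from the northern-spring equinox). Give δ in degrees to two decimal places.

sin δ = sin ε · sin λ_s = sin 23.44° × sin 321.2° = -0.249256.
δ = arcsin(-0.249256) = -14.43°.

δ = -14.43°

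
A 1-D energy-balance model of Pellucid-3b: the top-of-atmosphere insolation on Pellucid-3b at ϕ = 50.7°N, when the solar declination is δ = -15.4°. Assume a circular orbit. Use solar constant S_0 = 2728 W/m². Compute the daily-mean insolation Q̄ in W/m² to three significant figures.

Q̄ ≈ 280 W/m²

cos h₀ = −tan(+50.7°) tan(-15.400°) = 0.3365, h₀ = 1.2276 rad.
Bracket: h₀ sin ϕ sin δ + cos ϕ cos δ sin h₀ = 1.2276×0.77384×-0.26556 + 0.63338×0.96410×0.94167 = -0.252273 + 0.575023 = 0.322750.
Q̄ = (S_0/π) × [bracket] = (2728/π) × 0.322750 = 280.3 W/m².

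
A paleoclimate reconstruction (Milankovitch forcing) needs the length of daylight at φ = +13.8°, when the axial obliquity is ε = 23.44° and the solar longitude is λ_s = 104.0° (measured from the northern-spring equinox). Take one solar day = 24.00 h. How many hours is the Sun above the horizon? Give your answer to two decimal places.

12.79 h

Solar declination: sin δ = sin ε · sin λ_s = sin 23.44° × sin 104.0° = 0.38597, so δ = +22.704°.
cos H₀ = −tan φ · tan δ = −tan(+13.8°) × tan(+22.704°) = -0.1028, so H₀ = 1.6737 rad = 95.90°.
Daylight = 2H₀/(2π) × 24.00 h = (1.6737/π) × 24.00 = 12.79 h.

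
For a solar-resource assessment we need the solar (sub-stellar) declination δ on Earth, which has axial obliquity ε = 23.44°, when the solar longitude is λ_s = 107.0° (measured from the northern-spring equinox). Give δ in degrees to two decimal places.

sin δ = sin ε · sin λ_s = sin 23.44° × sin 107.0° = 0.380407.
δ = arcsin(0.380407) = +22.36°.

δ = +22.36°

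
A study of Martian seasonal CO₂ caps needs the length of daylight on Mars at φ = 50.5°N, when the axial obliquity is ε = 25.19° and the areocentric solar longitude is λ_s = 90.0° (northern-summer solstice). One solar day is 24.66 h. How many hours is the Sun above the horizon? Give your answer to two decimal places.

17.10 h

sin δ = sin 25.19° × sin 90.0° = 0.42562, so δ = +25.190°.
cos H₀ = −tan φ · tan δ = −tan(+50.5°) × tan(+25.190°) = -0.5706, so H₀ = 2.1780 rad = 124.79°.
Daylight = 2H₀/(2π) × 24.66 h = (2.1780/π) × 24.66 = 17.10 h.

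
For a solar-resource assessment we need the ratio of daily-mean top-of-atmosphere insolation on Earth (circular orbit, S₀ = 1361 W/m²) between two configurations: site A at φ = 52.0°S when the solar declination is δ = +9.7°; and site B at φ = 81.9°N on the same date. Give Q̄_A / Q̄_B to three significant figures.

— Configuration A (φ=-52.0°):
cos H₀ = −tan(-52.0°) tan(+9.700°) = 0.2188, H₀ = 1.3502 rad.
Bracket: H₀ sin φ sin δ + cos φ cos δ sin H₀ = 1.3502×-0.78801×0.16849 + 0.61566×0.98570×0.97577 = -0.179268 + 0.592152 = 0.412884.
Q̄ = (S₀/π) × [bracket] = (1361/π) × 0.412884 = 178.87 W/m².
— Configuration B (φ=+81.9°):
cos H₀ = −tan(+81.9°) tan(+9.700°) = -1.2010 ≤ −1 ⇒ polar day, H₀ = π.
Bracket: H₀ sin φ sin δ + cos φ cos δ sin H₀ = 3.1416×0.99002×0.16849 + 0.14090×0.98570×0.00000 = 0.524045 + 0.000000 = 0.524045.
Q̄ = (S₀/π) × [bracket] = (1361/π) × 0.524045 = 227.03 W/m².
Ratio Q̄_A / Q̄_B = 178.87 / 227.03 = 0.7879.

Q̄_A / Q̄_B ≈ 0.788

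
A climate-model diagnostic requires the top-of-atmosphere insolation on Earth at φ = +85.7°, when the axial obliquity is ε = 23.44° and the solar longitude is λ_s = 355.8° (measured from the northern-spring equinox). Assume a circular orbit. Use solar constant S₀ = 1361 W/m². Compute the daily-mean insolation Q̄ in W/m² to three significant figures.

Solar declination: sin δ = sin ε · sin λ_s = sin 23.44° × sin 355.8° = -0.02913, so δ = -1.669°.
cos H₀ = −tan(+85.7°) tan(-1.669°) = 0.3876, H₀ = 1.1727 rad.
Bracket: H₀ sin φ sin δ + cos φ cos δ sin H₀ = 1.1727×0.99719×-0.02913 + 0.07498×0.99958×0.92182 = -0.034065 + 0.069089 = 0.035024.
Q̄ = (S₀/π) × [bracket] = (1361/π) × 0.035024 = 15.17 W/m².

Q̄ ≈ 15.2 W/m²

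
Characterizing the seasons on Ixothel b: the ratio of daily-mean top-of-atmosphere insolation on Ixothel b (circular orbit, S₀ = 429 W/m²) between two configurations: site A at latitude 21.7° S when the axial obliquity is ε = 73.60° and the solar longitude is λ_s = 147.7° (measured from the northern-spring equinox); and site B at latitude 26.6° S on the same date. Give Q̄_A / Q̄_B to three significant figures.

Q̄_A / Q̄_B ≈ 1.18

— Configuration A (φ=-21.7°):
Solar declination: sin δ = sin ε · sin λ_s = sin 73.60° × sin 147.7° = 0.51261, so δ = +30.838°.
cos H₀ = −tan(-21.7°) tan(+30.838°) = 0.2376, H₀ = 1.3309 rad.
Bracket: H₀ sin φ sin δ + cos φ cos δ sin H₀ = 1.3309×-0.36975×0.51261 + 0.92913×0.85862×0.97137 = -0.252256 + 0.774929 = 0.522673.
Q̄ = (S₀/π) × [bracket] = (429/π) × 0.522673 = 71.374 W/m².
— Configuration B (φ=-26.6°):
cos H₀ = −tan(-26.6°) tan(+30.838°) = 0.2990, H₀ = 1.2672 rad.
Bracket: H₀ sin φ sin δ + cos φ cos δ sin H₀ = 1.2672×-0.44776×0.51261 + 0.89415×0.85862×0.95426 = -0.290856 + 0.732619 = 0.441763.
Q̄ = (S₀/π) × [bracket] = (429/π) × 0.441763 = 60.325 W/m².
Ratio Q̄_A / Q̄_B = 71.374 / 60.325 = 1.183.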